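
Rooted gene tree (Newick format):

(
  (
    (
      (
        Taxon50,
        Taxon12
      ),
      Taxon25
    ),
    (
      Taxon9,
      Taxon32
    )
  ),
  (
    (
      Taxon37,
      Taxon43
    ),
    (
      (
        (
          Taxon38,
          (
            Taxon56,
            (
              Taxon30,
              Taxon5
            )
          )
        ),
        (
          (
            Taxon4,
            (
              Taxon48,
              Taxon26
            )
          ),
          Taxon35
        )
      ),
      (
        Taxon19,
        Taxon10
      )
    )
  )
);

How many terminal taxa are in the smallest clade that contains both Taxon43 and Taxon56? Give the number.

12

The MRCA of Taxon43 and Taxon56 is the node subtending ((Taxon37,Taxon43),(((Taxon38,(Taxon56,(Taxon30,Taxon5))),((Taxon4,(Taxon48,Taxon26)),Taxon35)),(Taxon19,Taxon10))).
That clade contains 12 terminal taxa: Taxon10, Taxon19, Taxon26, Taxon30, Taxon35, Taxon37, Taxon38, Taxon4, Taxon43, Taxon48, Taxon5, Taxon56.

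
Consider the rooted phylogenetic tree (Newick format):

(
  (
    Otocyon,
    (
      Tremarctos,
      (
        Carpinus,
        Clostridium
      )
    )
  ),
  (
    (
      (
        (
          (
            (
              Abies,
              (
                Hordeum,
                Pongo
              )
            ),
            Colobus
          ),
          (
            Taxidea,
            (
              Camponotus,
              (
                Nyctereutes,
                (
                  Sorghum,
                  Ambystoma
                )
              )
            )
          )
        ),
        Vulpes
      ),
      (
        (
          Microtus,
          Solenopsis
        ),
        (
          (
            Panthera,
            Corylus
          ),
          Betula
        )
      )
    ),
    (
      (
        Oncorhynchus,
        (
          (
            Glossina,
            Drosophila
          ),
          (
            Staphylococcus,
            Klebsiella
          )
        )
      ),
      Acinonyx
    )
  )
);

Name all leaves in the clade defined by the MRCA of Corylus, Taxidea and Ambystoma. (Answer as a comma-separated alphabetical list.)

Abies, Ambystoma, Betula, Camponotus, Colobus, Corylus, Hordeum, Microtus, Nyctereutes, Panthera, Pongo, Solenopsis, Sorghum, Taxidea, Vulpes

Tracing Corylus: it sits inside (Panthera,Corylus).
Tracing Taxidea: it sits inside (Taxidea,(Camponotus,(Nyctereutes,(Sorghum,Ambystoma)))).
Tracing Ambystoma: it sits inside (Sorghum,Ambystoma).
The smallest clade enclosing all 3 is (((((Abies,(Hordeum,Pongo)),Colobus),(Taxidea,(Camponotus,(Nyctereutes,(Sorghum,Ambystoma))))),Vulpes),((Microtus,Solenopsis),((Panthera,Corylus),Betula))); the answer is its 15 terminal taxa in alphabetical order.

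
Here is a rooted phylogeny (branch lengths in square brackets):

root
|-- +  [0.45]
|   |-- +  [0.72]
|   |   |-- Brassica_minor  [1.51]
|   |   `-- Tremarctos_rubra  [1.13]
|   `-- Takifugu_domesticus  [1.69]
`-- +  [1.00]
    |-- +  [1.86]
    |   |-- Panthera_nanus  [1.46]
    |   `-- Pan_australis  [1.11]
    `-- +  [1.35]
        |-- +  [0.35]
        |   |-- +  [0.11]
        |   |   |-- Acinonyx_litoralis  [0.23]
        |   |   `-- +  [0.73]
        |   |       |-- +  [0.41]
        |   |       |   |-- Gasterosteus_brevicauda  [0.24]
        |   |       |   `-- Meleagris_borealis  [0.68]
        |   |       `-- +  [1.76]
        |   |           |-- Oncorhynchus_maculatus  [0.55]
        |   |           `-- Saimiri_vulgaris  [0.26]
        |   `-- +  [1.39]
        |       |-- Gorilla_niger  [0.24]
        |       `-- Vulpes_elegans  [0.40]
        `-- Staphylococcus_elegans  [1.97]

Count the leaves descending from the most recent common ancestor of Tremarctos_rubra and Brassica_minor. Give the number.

2

The MRCA of Tremarctos_rubra and Brassica_minor is the node subtending (Brassica_minor,Tremarctos_rubra).
That clade contains 2 terminal taxa: Brassica_minor, Tremarctos_rubra.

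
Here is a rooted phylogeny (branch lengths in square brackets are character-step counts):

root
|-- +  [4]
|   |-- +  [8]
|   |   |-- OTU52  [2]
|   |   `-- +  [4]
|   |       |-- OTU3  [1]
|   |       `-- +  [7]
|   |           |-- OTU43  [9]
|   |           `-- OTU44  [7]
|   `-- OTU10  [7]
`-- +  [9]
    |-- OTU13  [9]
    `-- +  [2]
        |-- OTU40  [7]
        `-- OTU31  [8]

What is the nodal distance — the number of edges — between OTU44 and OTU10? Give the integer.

The MRCA of OTU44 and OTU10 is the node subtending ((OTU52,(OTU3,(OTU43,OTU44))),OTU10).
From OTU44 up to that node: 4 branches. From OTU10 up to the same node: 1 branch. Total: 4 + 1 = 5.

5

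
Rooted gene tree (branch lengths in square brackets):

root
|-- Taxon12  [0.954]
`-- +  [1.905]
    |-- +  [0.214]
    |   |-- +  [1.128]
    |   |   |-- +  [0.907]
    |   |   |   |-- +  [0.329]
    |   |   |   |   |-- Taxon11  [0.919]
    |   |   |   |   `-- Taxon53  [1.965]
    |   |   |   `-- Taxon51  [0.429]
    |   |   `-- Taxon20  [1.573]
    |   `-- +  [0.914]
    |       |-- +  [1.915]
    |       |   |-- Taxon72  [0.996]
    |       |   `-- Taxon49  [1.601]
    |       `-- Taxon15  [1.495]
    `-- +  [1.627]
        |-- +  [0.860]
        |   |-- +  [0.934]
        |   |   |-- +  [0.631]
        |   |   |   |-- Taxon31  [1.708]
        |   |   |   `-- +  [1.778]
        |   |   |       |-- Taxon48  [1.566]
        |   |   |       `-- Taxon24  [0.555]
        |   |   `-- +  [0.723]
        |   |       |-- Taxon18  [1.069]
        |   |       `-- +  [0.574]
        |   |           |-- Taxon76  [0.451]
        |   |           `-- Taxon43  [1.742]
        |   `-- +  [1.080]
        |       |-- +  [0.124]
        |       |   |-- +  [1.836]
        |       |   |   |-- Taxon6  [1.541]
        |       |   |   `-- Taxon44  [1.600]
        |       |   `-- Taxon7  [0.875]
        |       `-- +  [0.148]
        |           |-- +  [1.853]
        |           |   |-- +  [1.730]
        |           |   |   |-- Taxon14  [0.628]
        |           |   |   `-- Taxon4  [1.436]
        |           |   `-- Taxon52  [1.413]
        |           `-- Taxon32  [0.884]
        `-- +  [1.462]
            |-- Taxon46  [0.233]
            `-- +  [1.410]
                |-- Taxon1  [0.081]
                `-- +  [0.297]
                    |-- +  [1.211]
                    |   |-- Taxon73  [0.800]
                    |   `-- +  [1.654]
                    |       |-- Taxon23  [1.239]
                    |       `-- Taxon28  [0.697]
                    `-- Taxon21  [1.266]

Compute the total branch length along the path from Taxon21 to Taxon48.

10.204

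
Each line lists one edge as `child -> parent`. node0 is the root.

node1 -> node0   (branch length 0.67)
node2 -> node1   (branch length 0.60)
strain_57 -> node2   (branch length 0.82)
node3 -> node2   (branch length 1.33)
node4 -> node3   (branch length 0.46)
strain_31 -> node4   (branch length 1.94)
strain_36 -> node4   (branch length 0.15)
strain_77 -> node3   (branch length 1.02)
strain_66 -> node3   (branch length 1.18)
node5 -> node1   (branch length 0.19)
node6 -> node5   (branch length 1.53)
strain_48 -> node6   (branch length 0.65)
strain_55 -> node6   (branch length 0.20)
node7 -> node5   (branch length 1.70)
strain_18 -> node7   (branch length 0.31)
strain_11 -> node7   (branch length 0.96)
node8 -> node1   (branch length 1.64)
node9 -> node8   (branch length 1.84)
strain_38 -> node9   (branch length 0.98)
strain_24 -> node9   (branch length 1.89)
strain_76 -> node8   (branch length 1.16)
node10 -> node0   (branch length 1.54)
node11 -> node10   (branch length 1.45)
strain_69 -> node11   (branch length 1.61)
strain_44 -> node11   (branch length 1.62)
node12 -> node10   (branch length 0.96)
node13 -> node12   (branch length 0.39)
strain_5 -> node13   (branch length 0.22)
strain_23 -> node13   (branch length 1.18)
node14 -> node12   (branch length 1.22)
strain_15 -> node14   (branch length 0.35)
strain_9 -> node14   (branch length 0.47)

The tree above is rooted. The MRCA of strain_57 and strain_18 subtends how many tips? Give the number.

12

The MRCA of strain_57 and strain_18 is the node subtending ((strain_57,((strain_31,strain_36),strain_77,strain_66)),((strain_48,strain_55),(strain_18,strain_11)),((strain_38,strain_24),strain_76)).
That clade contains 12 terminal taxa: strain_11, strain_18, strain_24, strain_31, strain_36, strain_38, strain_48, strain_55, strain_57, strain_66, strain_76, strain_77.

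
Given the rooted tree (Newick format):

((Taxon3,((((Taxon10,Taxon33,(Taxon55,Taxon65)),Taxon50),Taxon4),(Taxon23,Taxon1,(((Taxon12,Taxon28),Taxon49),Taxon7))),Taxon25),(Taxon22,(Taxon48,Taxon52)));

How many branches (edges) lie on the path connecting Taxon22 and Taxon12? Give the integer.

9

The MRCA of Taxon22 and Taxon12 is the root of the tree.
From Taxon22 up to that node: 2 branches. From Taxon12 up to the same node: 7 branches. Total: 2 + 7 = 9.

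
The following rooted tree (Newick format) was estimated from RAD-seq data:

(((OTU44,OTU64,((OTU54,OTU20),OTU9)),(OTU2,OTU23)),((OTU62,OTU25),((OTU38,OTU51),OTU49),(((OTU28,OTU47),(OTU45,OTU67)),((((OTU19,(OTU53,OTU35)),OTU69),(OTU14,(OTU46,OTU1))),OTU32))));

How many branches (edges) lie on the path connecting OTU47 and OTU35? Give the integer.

9

The MRCA of OTU47 and OTU35 is the node subtending (((OTU28,OTU47),(OTU45,OTU67)),((((OTU19,(OTU53,OTU35)),OTU69),(OTU14,(OTU46,OTU1))),OTU32)).
From OTU47 up to that node: 3 branches. From OTU35 up to the same node: 6 branches. Total: 3 + 6 = 9.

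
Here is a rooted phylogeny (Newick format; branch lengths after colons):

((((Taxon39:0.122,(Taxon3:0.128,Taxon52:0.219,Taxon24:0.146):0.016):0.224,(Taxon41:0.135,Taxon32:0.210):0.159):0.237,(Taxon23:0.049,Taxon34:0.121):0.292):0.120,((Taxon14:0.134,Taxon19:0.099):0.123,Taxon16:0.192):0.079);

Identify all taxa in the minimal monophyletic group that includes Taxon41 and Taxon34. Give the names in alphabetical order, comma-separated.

Taxon23, Taxon24, Taxon3, Taxon32, Taxon34, Taxon39, Taxon41, Taxon52

Tracing Taxon41: it sits inside (Taxon41,Taxon32).
Tracing Taxon34: it sits inside (Taxon23,Taxon34).
The smallest clade enclosing both is (((Taxon39,(Taxon3,Taxon52,Taxon24)),(Taxon41,Taxon32)),(Taxon23,Taxon34)); the answer is its 8 terminal taxa in alphabetical order.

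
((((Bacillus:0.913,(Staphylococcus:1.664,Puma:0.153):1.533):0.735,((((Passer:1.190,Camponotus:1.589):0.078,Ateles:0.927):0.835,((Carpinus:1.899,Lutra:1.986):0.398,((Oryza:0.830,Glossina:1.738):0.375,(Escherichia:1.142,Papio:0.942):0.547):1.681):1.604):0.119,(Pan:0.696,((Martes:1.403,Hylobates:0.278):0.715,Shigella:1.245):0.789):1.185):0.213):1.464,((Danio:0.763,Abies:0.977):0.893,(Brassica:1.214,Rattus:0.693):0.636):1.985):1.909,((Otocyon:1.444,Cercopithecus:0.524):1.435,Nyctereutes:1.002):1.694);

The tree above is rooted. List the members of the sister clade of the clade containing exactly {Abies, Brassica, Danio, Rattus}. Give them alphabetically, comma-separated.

Ateles, Bacillus, Camponotus, Carpinus, Escherichia, Glossina, Hylobates, Lutra, Martes, Oryza, Pan, Papio, Passer, Puma, Shigella, Staphylococcus

The clade containing exactly {Abies, Brassica, Danio, Rattus} attaches to the tree at the node subtending (((Bacillus,(Staphylococcus,Puma)),((((Passer,Camponotus),Ateles),((Carpinus,Lutra),((Oryza,Glossina),(Escherichia,Papio)))),(Pan,((Martes,Hylobates),Shigella)))),((Danio,Abies),(Brassica,Rattus))).
The other lineage descending from that same node — the sister group — is ((Bacillus,(Staphylococcus,Puma)),((((Passer,Camponotus),Ateles),((Carpinus,Lutra),((Oryza,Glossina),(Escherichia,Papio)))),(Pan,((Martes,Hylobates),Shigella)))); its 16 tips in alphabetical order are the answer.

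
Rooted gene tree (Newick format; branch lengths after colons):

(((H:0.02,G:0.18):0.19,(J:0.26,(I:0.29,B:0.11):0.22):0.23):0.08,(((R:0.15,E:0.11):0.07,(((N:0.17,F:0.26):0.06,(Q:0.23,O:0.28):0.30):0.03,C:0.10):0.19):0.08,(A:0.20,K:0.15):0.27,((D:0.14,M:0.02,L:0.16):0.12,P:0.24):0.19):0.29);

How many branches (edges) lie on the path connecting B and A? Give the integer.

The MRCA of B and A is the root of the tree.
From B up to that node: 4 branches. From A up to the same node: 3 branches. Total: 4 + 3 = 7.

7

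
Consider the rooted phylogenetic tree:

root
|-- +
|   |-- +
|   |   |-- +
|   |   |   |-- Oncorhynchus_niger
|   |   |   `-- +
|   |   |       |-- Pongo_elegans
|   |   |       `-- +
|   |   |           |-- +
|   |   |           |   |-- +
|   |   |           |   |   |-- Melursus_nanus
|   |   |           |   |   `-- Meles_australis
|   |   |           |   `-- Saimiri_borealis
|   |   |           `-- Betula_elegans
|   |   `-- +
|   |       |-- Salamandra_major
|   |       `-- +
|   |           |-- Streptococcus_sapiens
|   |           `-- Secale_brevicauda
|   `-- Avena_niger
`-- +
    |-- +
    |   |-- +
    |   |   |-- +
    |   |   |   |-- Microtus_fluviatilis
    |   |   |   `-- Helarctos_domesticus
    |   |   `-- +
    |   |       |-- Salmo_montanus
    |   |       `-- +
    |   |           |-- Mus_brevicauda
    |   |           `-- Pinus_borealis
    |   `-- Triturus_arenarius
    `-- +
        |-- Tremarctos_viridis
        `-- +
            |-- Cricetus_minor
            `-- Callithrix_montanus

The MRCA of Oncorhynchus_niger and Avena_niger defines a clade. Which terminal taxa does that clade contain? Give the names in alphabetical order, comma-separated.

Tracing Oncorhynchus_niger: it sits inside (Oncorhynchus_niger,(Pongo_elegans,(((Melursus_nanus,Meles_australis),Saimiri_borealis),Betula_elegans))).
Tracing Avena_niger: it sits inside (((Oncorhynchus_niger,(Pongo_elegans,(((Melursus_nanus,Meles_australis),Saimiri_borealis),Betula_elegans))),(Salamandra_major,(Streptococcus_sapiens,Secale_brevicauda))),Avena_niger).
The smallest clade enclosing both is (((Oncorhynchus_niger,(Pongo_elegans,(((Melursus_nanus,Meles_australis),Saimiri_borealis),Betula_elegans))),(Salamandra_major,(Streptococcus_sapiens,Secale_brevicauda))),Avena_niger); the answer is its 10 terminal taxa in alphabetical order.

Avena_niger, Betula_elegans, Meles_australis, Melursus_nanus, Oncorhynchus_niger, Pongo_elegans, Saimiri_borealis, Salamandra_major, Secale_brevicauda, Streptococcus_sapiens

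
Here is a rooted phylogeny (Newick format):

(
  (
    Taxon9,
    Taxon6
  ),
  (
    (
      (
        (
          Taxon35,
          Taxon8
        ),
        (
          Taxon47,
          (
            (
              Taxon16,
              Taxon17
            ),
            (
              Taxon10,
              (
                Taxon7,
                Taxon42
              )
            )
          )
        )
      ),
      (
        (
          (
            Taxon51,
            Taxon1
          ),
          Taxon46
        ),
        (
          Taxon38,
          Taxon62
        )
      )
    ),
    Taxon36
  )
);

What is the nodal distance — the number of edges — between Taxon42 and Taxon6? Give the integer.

10

The MRCA of Taxon42 and Taxon6 is the root of the tree.
From Taxon42 up to that node: 8 branches. From Taxon6 up to the same node: 2 branches. Total: 8 + 2 = 10.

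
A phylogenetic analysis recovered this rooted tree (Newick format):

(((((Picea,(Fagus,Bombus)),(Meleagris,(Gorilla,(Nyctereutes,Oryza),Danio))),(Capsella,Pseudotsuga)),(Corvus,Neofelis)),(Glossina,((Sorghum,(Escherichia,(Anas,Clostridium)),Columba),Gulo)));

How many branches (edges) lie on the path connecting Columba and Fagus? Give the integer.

10

The MRCA of Columba and Fagus is the root of the tree.
From Columba up to that node: 4 branches. From Fagus up to the same node: 6 branches. Total: 4 + 6 = 10.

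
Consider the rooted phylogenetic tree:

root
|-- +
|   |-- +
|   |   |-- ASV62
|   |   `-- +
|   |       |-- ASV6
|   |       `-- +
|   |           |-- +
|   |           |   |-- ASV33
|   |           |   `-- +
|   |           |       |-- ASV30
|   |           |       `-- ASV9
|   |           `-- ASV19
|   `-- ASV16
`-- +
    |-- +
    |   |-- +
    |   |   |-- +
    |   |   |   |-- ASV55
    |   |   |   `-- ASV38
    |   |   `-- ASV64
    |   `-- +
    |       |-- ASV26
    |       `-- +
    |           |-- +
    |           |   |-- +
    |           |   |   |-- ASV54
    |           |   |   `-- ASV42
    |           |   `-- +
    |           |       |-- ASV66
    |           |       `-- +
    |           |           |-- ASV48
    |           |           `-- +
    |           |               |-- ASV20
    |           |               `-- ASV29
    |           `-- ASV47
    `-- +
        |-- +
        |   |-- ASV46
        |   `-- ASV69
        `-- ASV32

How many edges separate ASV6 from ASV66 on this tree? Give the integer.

The MRCA of ASV6 and ASV66 is the root of the tree.
From ASV6 up to that node: 4 branches. From ASV66 up to the same node: 7 branches. Total: 4 + 7 = 11.

11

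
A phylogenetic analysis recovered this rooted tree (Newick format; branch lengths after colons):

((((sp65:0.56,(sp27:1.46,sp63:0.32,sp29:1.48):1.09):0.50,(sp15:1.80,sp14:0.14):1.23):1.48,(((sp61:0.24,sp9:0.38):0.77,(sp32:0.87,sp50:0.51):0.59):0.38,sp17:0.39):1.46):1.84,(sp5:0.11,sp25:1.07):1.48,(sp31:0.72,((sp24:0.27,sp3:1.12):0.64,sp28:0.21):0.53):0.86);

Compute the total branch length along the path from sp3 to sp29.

The path runs sp3 → … → MRCA → … → sp29; the MRCA is the root of the tree.
Branch lengths along that path: 1.12 + 0.64 + 0.53 + 0.86 + 1.84 + 1.48 + 0.50 + 1.09 + 1.48 = 9.54.

9.54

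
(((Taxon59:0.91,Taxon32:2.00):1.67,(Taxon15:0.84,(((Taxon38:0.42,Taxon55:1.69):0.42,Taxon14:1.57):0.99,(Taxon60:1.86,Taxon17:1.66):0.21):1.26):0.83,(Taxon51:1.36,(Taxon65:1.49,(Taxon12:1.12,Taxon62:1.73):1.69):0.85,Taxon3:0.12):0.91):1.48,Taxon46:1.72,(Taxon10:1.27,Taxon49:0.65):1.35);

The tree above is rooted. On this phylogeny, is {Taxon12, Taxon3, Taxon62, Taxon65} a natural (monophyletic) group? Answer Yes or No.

No

The MRCA of the listed taxa subtends (Taxon51,(Taxon65,(Taxon12,Taxon62)),Taxon3).
That clade also contains Taxon51, which is not in the proposed group, so the group is not monophyletic.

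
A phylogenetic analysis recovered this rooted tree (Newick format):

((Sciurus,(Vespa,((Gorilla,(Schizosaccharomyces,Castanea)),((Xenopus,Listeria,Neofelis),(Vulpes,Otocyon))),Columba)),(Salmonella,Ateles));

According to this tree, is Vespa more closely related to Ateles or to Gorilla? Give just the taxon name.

Gorilla

The MRCA of Vespa and Gorilla subtends (Vespa,((Gorilla,(Schizosaccharomyces,Castanea)),((Xenopus,Listeria,Neofelis),(Vulpes,Otocyon))),Columba) (10 taxa).
The MRCA of Vespa and Ateles is the root, subtending the entire tree (13 taxa).
The first is nested inside the second, so Vespa shares a more recent common ancestor with Gorilla.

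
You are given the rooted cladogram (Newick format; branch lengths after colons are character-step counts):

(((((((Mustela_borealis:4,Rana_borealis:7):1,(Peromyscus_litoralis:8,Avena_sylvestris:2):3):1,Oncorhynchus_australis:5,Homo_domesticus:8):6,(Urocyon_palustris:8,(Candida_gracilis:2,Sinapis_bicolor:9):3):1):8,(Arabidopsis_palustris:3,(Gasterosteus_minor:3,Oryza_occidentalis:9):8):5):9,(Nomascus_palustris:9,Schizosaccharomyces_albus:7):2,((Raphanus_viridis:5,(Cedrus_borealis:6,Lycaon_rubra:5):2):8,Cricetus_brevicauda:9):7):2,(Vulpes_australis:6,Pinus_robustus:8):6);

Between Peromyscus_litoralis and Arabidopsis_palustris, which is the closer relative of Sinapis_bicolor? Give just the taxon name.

The MRCA of Sinapis_bicolor and Peromyscus_litoralis subtends ((((Mustela_borealis,Rana_borealis),(Peromyscus_litoralis,Avena_sylvestris)),Oncorhynchus_australis,Homo_domesticus),(Urocyon_palustris,(Candida_gracilis,Sinapis_bicolor))) (9 taxa).
The MRCA of Sinapis_bicolor and Arabidopsis_palustris subtends (((((Mustela_borealis,Rana_borealis),(Peromyscus_litoralis,Avena_sylvestris)),Oncorhynchus_australis,Homo_domesticus),(Urocyon_palustris,(Candida_gracilis,Sinapis_bicolor))),(Arabidopsis_palustris,(Gasterosteus_minor,Oryza_occidentalis))) (12 taxa).
The first is nested inside the second, so Sinapis_bicolor shares a more recent common ancestor with Peromyscus_litoralis.

Peromyscus_litoralis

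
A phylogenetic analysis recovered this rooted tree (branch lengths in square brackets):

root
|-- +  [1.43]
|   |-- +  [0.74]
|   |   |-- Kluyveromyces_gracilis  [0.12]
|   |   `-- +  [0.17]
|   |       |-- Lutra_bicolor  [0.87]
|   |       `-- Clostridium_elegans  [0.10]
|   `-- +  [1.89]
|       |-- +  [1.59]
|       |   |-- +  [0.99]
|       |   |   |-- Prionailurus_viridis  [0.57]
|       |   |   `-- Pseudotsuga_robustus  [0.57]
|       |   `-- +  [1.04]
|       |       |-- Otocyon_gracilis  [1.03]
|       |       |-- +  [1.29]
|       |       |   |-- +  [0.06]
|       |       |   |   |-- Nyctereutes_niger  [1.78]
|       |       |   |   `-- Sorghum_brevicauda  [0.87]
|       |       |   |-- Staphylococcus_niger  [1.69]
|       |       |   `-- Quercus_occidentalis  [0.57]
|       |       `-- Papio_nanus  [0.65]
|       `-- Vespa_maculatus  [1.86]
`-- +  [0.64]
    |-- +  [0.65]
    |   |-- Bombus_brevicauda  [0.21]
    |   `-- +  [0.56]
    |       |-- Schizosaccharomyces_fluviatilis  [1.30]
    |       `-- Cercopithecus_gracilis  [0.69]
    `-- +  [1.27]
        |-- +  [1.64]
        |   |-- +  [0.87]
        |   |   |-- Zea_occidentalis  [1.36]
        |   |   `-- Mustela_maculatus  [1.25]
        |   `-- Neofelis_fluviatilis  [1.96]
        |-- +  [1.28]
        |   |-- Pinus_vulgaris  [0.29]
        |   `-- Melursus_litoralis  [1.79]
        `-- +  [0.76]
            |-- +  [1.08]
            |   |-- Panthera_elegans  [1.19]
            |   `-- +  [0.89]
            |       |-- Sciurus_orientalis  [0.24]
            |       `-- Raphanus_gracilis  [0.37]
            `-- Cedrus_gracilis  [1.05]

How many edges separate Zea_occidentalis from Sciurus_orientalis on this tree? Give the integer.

7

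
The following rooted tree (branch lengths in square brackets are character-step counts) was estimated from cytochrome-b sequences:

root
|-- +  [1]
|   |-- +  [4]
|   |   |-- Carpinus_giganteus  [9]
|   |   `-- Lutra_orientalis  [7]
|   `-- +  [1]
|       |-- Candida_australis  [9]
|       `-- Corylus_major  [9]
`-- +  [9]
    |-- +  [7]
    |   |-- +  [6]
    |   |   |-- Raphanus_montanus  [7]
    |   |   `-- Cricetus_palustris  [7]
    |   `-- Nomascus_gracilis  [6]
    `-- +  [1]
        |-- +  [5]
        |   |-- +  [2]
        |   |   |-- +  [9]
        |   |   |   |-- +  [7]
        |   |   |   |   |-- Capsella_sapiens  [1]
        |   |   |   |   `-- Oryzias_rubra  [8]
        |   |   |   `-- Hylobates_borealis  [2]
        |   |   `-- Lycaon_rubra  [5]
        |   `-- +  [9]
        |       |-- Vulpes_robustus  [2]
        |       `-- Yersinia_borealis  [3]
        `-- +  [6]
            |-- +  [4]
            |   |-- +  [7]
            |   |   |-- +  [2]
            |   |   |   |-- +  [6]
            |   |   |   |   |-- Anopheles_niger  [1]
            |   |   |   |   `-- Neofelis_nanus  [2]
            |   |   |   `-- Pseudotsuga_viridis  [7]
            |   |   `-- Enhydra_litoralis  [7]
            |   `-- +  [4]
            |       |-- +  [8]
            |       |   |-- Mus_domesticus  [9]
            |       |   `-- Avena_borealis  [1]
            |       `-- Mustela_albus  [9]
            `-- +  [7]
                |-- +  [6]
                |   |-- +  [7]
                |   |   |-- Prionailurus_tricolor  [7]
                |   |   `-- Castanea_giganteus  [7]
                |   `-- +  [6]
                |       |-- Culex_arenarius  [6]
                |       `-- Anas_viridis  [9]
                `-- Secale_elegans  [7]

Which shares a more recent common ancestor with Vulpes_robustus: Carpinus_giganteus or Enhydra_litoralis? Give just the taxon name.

The MRCA of Vulpes_robustus and Enhydra_litoralis subtends (((((Capsella_sapiens,Oryzias_rubra),Hylobates_borealis),Lycaon_rubra),(Vulpes_robustus,Yersinia_borealis)),(((((Anopheles_niger,Neofelis_nanus),Pseudotsuga_viridis),Enhydra_litoralis),((Mus_domesticus,Avena_borealis),Mustela_albus)),(((Prionailurus_tricolor,Castanea_giganteus),(Culex_arenarius,Anas_viridis)),Secale_elegans))) (18 taxa).
The MRCA of Vulpes_robustus and Carpinus_giganteus is the root, subtending the entire tree (25 taxa).
The first is nested inside the second, so Vulpes_robustus shares a more recent common ancestor with Enhydra_litoralis.

Enhydra_litoralis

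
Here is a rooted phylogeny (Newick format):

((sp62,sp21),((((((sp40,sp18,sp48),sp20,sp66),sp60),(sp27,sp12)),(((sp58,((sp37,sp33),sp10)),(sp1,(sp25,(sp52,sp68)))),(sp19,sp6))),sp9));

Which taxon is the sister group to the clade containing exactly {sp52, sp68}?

The clade containing exactly {sp52, sp68} attaches to the tree at the node subtending (sp25,(sp52,sp68)).
The other lineage descending from that same node — the sister group — is the single tip sp25.

sp25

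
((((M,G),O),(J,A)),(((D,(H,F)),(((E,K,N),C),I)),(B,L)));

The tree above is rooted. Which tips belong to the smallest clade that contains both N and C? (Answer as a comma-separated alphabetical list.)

C, E, K, N

Tracing N: it sits inside (E,K,N).
Tracing C: it sits inside ((E,K,N),C).
The smallest clade enclosing both is ((E,K,N),C); the answer is its 4 terminal taxa in alphabetical order.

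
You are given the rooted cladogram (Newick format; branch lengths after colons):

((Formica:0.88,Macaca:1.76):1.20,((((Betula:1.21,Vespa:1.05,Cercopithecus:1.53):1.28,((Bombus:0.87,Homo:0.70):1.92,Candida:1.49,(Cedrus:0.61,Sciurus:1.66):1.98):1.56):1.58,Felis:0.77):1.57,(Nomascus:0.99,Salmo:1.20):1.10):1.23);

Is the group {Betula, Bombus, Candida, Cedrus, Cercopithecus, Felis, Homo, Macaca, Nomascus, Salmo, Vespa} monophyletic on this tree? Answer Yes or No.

No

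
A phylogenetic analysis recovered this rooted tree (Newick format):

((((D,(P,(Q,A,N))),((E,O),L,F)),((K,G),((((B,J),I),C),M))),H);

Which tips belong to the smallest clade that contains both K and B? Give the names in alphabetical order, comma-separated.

B, C, G, I, J, K, M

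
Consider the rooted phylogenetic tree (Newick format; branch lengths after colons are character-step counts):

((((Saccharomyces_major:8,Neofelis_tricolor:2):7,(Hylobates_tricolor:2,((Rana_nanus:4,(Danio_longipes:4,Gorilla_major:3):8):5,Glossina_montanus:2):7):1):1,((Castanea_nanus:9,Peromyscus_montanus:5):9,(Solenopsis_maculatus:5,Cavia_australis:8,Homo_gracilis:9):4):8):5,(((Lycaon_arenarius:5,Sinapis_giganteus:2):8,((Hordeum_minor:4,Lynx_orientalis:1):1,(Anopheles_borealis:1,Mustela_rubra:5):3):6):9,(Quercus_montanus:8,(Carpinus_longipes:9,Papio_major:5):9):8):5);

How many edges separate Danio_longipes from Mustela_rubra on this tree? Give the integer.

12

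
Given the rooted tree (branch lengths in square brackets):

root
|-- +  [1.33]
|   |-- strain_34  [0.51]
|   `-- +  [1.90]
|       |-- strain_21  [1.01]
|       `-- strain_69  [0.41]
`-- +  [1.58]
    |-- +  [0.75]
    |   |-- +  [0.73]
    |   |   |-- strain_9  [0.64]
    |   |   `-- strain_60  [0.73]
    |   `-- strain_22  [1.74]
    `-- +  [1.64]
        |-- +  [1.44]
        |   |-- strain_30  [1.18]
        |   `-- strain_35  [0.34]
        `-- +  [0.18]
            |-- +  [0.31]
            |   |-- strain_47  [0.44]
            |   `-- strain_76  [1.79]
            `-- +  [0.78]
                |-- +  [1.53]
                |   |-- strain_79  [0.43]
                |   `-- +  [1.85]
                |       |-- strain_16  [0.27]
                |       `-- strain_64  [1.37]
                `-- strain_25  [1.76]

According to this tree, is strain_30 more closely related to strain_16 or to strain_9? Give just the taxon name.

strain_16

The MRCA of strain_30 and strain_16 subtends ((strain_30,strain_35),((strain_47,strain_76),((strain_79,(strain_16,strain_64)),strain_25))) (8 taxa).
The MRCA of strain_30 and strain_9 subtends (((strain_9,strain_60),strain_22),((strain_30,strain_35),((strain_47,strain_76),((strain_79,(strain_16,strain_64)),strain_25)))) (11 taxa).
The first is nested inside the second, so strain_30 shares a more recent common ancestor with strain_16.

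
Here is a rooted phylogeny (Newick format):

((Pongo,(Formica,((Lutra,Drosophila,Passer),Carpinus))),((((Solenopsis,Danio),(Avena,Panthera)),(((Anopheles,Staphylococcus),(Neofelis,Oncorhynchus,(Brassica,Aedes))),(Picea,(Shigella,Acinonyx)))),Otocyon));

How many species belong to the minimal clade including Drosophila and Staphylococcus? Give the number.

The MRCA of Drosophila and Staphylococcus is the root, so the clade is the entire tree.
That clade contains 20 terminal taxa: Acinonyx, Aedes, Anopheles, Avena, Brassica, Carpinus, Danio, Drosophila, Formica, Lutra, Neofelis, Oncorhynchus, Otocyon, Panthera, Passer, Picea, Pongo, Shigella, Solenopsis, Staphylococcus.

20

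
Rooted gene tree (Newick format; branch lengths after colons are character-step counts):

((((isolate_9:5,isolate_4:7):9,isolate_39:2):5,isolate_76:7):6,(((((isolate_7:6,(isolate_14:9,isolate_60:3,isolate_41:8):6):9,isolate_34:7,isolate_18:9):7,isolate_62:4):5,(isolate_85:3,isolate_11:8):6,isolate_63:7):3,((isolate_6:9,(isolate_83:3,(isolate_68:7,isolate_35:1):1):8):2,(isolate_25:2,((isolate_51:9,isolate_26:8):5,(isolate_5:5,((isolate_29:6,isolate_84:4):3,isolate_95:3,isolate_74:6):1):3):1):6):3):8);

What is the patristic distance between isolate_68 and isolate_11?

The path runs isolate_68 → … → MRCA → … → isolate_11; the MRCA is the node subtending (((((isolate_7,(isolate_14,isolate_60,isolate_41)),isolate_34,isolate_18),isolate_62),(isolate_85,isolate_11),isolate_63),((isolate_6,(isolate_83,(isolate_68,isolate_35))),(isolate_25,((isolate_51,isolate_26),(isolate_5,((isolate_29,isolate_84),isolate_95,isolate_74)))))).
Branch lengths along that path: 7 + 1 + 8 + 2 + 3 + 3 + 6 + 8 = 38.

38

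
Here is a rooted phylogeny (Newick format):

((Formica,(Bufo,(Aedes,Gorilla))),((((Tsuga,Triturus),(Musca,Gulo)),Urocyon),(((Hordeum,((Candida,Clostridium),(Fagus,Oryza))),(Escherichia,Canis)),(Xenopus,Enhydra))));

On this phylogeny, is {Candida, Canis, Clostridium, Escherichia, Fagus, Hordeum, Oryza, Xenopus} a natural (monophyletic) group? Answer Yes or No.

The MRCA of the listed taxa subtends (((Hordeum,((Candida,Clostridium),(Fagus,Oryza))),(Escherichia,Canis)),(Xenopus,Enhydra)).
That clade also contains Enhydra, which is not in the proposed group, so the group is not monophyletic.

No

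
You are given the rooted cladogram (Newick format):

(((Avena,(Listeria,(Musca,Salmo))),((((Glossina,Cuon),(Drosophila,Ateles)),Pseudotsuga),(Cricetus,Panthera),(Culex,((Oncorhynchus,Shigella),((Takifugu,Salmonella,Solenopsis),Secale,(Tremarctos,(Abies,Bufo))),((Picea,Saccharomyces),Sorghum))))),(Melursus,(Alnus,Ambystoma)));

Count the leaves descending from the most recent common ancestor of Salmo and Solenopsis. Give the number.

24

The MRCA of Salmo and Solenopsis is the node subtending ((Avena,(Listeria,(Musca,Salmo))),((((Glossina,Cuon),(Drosophila,Ateles)),Pseudotsuga),(Cricetus,Panthera),(Culex,((Oncorhynchus,Shigella),((Takifugu,Salmonella,Solenopsis),Secale,(Tremarctos,(Abies,Bufo))),((Picea,Saccharomyces),Sorghum))))).
That clade contains 24 terminal taxa: Abies, Ateles, Avena, Bufo, Cricetus, Culex, Cuon, Drosophila, Glossina, Listeria, Musca, Oncorhynchus, Panthera, Picea, Pseudotsuga, Saccharomyces, Salmo, Salmonella, Secale, Shigella, Solenopsis, Sorghum, Takifugu, Tremarctos.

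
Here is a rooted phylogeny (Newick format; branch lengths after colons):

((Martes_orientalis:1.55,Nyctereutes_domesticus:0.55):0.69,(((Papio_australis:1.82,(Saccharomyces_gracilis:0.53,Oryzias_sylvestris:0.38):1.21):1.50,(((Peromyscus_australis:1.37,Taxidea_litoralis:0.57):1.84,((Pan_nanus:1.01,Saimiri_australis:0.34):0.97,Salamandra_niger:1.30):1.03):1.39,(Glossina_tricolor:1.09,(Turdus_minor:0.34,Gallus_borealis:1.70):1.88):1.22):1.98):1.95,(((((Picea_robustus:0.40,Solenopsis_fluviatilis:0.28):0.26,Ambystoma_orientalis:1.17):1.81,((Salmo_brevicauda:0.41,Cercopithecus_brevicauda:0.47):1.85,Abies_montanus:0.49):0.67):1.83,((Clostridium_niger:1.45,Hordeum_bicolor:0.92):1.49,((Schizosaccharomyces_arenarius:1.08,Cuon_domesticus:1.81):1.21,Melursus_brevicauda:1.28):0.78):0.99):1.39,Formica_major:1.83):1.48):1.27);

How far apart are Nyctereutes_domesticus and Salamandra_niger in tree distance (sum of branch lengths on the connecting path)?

10.16

The path runs Nyctereutes_domesticus → … → MRCA → … → Salamandra_niger; the MRCA is the root of the tree.
Branch lengths along that path: 0.55 + 0.69 + 1.27 + 1.95 + 1.98 + 1.39 + 1.03 + 1.30 = 10.16.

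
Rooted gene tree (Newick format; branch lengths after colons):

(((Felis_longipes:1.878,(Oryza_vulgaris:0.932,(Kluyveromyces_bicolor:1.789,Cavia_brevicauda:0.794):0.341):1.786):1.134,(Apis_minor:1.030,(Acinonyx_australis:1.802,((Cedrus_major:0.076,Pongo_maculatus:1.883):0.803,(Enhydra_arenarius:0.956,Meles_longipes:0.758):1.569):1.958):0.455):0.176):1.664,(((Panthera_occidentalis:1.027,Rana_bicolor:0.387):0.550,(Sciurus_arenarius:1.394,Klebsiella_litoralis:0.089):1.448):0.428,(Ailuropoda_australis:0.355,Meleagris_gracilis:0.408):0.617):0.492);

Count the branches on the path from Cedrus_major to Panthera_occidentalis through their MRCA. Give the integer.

The MRCA of Cedrus_major and Panthera_occidentalis is the root of the tree.
From Cedrus_major up to that node: 6 branches. From Panthera_occidentalis up to the same node: 4 branches. Total: 6 + 4 = 10.

10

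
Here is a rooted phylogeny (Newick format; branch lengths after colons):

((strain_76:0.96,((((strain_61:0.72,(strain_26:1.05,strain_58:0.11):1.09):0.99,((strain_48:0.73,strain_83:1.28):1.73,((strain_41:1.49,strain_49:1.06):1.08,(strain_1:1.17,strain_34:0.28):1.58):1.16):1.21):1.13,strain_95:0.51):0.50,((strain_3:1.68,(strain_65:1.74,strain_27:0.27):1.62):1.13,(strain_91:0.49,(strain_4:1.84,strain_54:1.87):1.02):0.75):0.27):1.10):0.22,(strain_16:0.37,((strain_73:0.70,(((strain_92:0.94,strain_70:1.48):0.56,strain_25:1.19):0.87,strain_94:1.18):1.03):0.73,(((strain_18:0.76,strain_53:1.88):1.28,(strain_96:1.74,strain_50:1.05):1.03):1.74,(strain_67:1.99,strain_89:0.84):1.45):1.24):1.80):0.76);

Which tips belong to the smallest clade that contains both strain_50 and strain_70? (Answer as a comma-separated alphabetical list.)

strain_18, strain_25, strain_50, strain_53, strain_67, strain_70, strain_73, strain_89, strain_92, strain_94, strain_96

Tracing strain_50: it sits inside (strain_96,strain_50).
Tracing strain_70: it sits inside (strain_92,strain_70).
The smallest clade enclosing both is ((strain_73,(((strain_92,strain_70),strain_25),strain_94)),(((strain_18,strain_53),(strain_96,strain_50)),(strain_67,strain_89))); the answer is its 11 terminal taxa in alphabetical order.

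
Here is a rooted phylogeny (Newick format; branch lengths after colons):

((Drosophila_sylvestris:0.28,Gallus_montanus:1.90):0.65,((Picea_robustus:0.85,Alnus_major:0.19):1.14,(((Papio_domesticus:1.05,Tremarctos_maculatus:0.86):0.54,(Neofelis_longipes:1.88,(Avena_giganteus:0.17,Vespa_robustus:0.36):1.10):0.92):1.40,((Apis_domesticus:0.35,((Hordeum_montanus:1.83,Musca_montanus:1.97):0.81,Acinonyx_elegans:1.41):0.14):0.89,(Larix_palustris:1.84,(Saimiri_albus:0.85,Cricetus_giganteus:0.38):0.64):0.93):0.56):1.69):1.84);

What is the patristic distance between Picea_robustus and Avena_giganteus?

7.27

The path runs Picea_robustus → … → MRCA → … → Avena_giganteus; the MRCA is the node subtending ((Picea_robustus,Alnus_major),(((Papio_domesticus,Tremarctos_maculatus),(Neofelis_longipes,(Avena_giganteus,Vespa_robustus))),((Apis_domesticus,((Hordeum_montanus,Musca_montanus),Acinonyx_elegans)),(Larix_palustris,(Saimiri_albus,Cricetus_giganteus))))).
Branch lengths along that path: 0.85 + 1.14 + 1.69 + 1.40 + 0.92 + 1.10 + 0.17 = 7.27.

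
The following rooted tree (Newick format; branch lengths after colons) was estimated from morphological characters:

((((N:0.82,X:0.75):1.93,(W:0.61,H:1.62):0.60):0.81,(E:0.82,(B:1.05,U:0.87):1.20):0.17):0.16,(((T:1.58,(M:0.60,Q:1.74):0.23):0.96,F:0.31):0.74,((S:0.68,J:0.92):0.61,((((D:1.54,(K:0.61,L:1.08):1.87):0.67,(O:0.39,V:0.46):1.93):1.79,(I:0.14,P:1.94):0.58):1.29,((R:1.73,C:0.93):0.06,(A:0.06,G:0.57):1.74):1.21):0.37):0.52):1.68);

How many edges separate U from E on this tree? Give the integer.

3

The MRCA of U and E is the node subtending (E,(B,U)).
From U up to that node: 2 branches. From E up to the same node: 1 branch. Total: 2 + 1 = 3.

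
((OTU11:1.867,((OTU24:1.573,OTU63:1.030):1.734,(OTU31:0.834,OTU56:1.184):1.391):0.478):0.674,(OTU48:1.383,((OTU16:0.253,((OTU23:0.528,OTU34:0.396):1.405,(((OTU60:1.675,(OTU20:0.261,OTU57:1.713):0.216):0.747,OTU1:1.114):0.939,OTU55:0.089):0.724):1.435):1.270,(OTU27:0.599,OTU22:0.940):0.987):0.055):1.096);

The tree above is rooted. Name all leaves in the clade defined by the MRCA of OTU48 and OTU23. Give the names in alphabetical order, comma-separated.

OTU1, OTU16, OTU20, OTU22, OTU23, OTU27, OTU34, OTU48, OTU55, OTU57, OTU60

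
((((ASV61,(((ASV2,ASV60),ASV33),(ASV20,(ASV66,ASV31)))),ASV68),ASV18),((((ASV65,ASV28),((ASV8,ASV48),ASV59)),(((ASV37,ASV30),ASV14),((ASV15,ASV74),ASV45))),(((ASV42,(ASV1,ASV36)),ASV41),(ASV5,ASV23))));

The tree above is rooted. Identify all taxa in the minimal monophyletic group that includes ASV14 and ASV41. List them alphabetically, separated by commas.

ASV1, ASV14, ASV15, ASV23, ASV28, ASV30, ASV36, ASV37, ASV41, ASV42, ASV45, ASV48, ASV5, ASV59, ASV65, ASV74, ASV8

Tracing ASV14: it sits inside ((ASV37,ASV30),ASV14).
Tracing ASV41: it sits inside ((ASV42,(ASV1,ASV36)),ASV41).
The smallest clade enclosing both is ((((ASV65,ASV28),((ASV8,ASV48),ASV59)),(((ASV37,ASV30),ASV14),((ASV15,ASV74),ASV45))),(((ASV42,(ASV1,ASV36)),ASV41),(ASV5,ASV23))); the answer is its 17 terminal taxa in alphabetical order.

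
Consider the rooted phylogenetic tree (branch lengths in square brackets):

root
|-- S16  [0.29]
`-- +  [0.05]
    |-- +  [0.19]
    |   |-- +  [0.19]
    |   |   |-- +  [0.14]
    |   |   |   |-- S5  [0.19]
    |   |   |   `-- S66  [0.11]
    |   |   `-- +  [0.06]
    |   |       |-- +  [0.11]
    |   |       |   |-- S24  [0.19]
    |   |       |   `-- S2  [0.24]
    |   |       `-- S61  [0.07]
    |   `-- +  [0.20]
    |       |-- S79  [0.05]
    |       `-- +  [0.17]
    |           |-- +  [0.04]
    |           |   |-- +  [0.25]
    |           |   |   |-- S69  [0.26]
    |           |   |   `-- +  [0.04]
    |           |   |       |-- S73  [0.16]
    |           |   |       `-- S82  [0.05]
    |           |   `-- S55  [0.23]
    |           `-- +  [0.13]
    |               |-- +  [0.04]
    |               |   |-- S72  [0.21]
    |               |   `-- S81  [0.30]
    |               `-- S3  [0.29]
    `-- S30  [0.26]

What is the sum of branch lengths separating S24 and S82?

The path runs S24 → … → MRCA → … → S82; the MRCA is the node subtending (((S5,S66),((S24,S2),S61)),(S79,(((S69,(S73,S82)),S55),((S72,S81),S3)))).
Branch lengths along that path: 0.19 + 0.11 + 0.06 + 0.19 + 0.20 + 0.17 + 0.04 + 0.25 + 0.04 + 0.05 = 1.30.

1.30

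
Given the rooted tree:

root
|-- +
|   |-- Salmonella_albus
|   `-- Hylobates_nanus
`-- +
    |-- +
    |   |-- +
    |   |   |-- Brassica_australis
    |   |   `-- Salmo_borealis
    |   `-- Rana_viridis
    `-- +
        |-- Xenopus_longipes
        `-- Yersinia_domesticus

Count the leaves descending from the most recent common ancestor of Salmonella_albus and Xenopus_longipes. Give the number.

7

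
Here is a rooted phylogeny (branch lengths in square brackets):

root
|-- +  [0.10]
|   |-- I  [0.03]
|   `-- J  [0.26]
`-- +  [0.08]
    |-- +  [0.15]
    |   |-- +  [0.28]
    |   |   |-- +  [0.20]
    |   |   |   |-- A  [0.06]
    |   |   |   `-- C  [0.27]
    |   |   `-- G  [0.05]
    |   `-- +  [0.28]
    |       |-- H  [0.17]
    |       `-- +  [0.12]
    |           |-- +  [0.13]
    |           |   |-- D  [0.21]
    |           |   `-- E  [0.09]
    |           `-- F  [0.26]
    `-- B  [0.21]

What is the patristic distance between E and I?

The path runs E → … → MRCA → … → I; the MRCA is the root of the tree.
Branch lengths along that path: 0.09 + 0.13 + 0.12 + 0.28 + 0.15 + 0.08 + 0.10 + 0.03 = 0.98.

0.98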